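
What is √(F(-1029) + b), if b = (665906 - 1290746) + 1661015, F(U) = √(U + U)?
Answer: √(1036175 + 7*I*√42) ≈ 1017.9 + 0.022*I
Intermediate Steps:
F(U) = √2*√U (F(U) = √(2*U) = √2*√U)
b = 1036175 (b = -624840 + 1661015 = 1036175)
√(F(-1029) + b) = √(√2*√(-1029) + 1036175) = √(√2*(7*I*√21) + 1036175) = √(7*I*√42 + 1036175) = √(1036175 + 7*I*√42)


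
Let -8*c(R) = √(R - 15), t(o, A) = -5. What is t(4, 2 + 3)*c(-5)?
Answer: 5*I*√5/4 ≈ 2.7951*I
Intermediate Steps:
c(R) = -√(-15 + R)/8 (c(R) = -√(R - 15)/8 = -√(-15 + R)/8)
t(4, 2 + 3)*c(-5) = -(-5)*√(-15 - 5)/8 = -(-5)*√(-20)/8 = -(-5)*2*I*√5/8 = -(-5)*I*√5/4 = 5*I*√5/4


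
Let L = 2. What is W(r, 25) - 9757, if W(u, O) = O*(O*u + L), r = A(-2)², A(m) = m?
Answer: -7207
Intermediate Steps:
r = 4 (r = (-2)² = 4)
W(u, O) = O*(2 + O*u) (W(u, O) = O*(O*u + 2) = O*(2 + O*u))
W(r, 25) - 9757 = 25*(2 + 25*4) - 9757 = 25*(2 + 100) - 9757 = 25*102 - 9757 = 2550 - 9757 = -7207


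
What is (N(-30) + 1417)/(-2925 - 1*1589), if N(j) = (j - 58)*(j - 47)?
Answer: -8193/4514 ≈ -1.8150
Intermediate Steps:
N(j) = (-58 + j)*(-47 + j)
(N(-30) + 1417)/(-2925 - 1*1589) = ((2726 + (-30)**2 - 105*(-30)) + 1417)/(-2925 - 1*1589) = ((2726 + 900 + 3150) + 1417)/(-2925 - 1589) = (6776 + 1417)/(-4514) = 8193*(-1/4514) = -8193/4514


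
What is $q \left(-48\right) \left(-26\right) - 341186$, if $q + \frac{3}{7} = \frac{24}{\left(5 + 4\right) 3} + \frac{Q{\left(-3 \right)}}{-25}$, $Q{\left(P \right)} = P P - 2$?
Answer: $- \frac{179004506}{525} \approx -3.4096 \cdot 10^{5}$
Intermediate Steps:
$Q{\left(P \right)} = -2 + P^{2}$ ($Q{\left(P \right)} = P^{2} - 2 = -2 + P^{2}$)
$q = \frac{284}{1575}$ ($q = - \frac{3}{7} + \left(\frac{24}{\left(5 + 4\right) 3} + \frac{-2 + \left(-3\right)^{2}}{-25}\right) = - \frac{3}{7} + \left(\frac{24}{9 \cdot 3} + \left(-2 + 9\right) \left(- \frac{1}{25}\right)\right) = - \frac{3}{7} + \left(\frac{24}{27} + 7 \left(- \frac{1}{25}\right)\right) = - \frac{3}{7} + \left(24 \cdot \frac{1}{27} - \frac{7}{25}\right) = - \frac{3}{7} + \left(\frac{8}{9} - \frac{7}{25}\right) = - \frac{3}{7} + \frac{137}{225} = \frac{284}{1575} \approx 0.18032$)
$q \left(-48\right) \left(-26\right) - 341186 = \frac{284}{1575} \left(-48\right) \left(-26\right) - 341186 = \left(- \frac{4544}{525}\right) \left(-26\right) - 341186 = \frac{118144}{525} - 341186 = - \frac{179004506}{525}$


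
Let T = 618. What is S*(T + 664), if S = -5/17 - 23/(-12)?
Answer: 212171/102 ≈ 2080.1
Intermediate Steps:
S = 331/204 (S = -5*1/17 - 23*(-1/12) = -5/17 + 23/12 = 331/204 ≈ 1.6225)
S*(T + 664) = 331*(618 + 664)/204 = (331/204)*1282 = 212171/102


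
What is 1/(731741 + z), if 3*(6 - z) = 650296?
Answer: 3/1544945 ≈ 1.9418e-6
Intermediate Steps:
z = -650278/3 (z = 6 - 1/3*650296 = 6 - 650296/3 = -650278/3 ≈ -2.1676e+5)
1/(731741 + z) = 1/(731741 - 650278/3) = 1/(1544945/3) = 3/1544945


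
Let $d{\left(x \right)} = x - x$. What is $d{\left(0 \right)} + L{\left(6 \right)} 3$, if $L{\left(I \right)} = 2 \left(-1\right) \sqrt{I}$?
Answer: $- 6 \sqrt{6} \approx -14.697$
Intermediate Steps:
$d{\left(x \right)} = 0$
$L{\left(I \right)} = - 2 \sqrt{I}$
$d{\left(0 \right)} + L{\left(6 \right)} 3 = 0 + - 2 \sqrt{6} \cdot 3 = 0 - 6 \sqrt{6} = - 6 \sqrt{6}$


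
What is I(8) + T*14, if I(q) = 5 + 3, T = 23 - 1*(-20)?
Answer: 610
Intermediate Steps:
T = 43 (T = 23 + 20 = 43)
I(q) = 8
I(8) + T*14 = 8 + 43*14 = 8 + 602 = 610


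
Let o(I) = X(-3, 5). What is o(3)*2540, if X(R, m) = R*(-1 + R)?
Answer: 30480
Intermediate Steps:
o(I) = 12 (o(I) = -3*(-1 - 3) = -3*(-4) = 12)
o(3)*2540 = 12*2540 = 30480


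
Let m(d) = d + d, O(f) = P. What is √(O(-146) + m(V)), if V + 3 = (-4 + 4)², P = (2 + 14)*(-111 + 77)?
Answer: 5*I*√22 ≈ 23.452*I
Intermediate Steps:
P = -544 (P = 16*(-34) = -544)
O(f) = -544
V = -3 (V = -3 + (-4 + 4)² = -3 + 0² = -3 + 0 = -3)
m(d) = 2*d
√(O(-146) + m(V)) = √(-544 + 2*(-3)) = √(-544 - 6) = √(-550) = 5*I*√22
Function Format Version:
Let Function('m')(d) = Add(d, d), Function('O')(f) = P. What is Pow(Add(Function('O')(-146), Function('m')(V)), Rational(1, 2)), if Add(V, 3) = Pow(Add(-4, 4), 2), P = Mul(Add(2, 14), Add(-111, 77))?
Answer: Mul(5, I, Pow(22, Rational(1, 2))) ≈ Mul(23.452, I)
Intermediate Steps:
P = -544 (P = Mul(16, -34) = -544)
Function('O')(f) = -544
V = -3 (V = Add(-3, Pow(Add(-4, 4), 2)) = Add(-3, Pow(0, 2)) = Add(-3, 0) = -3)
Function('m')(d) = Mul(2, d)
Pow(Add(Function('O')(-146), Function('m')(V)), Rational(1, 2)) = Pow(Add(-544, Mul(2, -3)), Rational(1, 2)) = Pow(Add(-544, -6), Rational(1, 2)) = Pow(-550, Rational(1, 2)) = Mul(5, I, Pow(22, Rational(1, 2)))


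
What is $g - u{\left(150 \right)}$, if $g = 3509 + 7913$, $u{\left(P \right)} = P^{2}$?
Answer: $-11078$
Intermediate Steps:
$g = 11422$
$g - u{\left(150 \right)} = 11422 - 150^{2} = 11422 - 22500 = -11078$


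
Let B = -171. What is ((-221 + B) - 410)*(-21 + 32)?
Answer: -8822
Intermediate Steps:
((-221 + B) - 410)*(-21 + 32) = ((-221 - 171) - 410)*(-21 + 32) = (-392 - 410)*11 = -802*11 = -8822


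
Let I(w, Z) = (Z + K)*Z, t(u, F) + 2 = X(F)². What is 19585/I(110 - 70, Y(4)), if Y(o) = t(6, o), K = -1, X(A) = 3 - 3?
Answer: 19585/6 ≈ 3264.2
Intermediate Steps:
X(A) = 0
t(u, F) = -2 (t(u, F) = -2 + 0² = -2 + 0 = -2)
Y(o) = -2
I(w, Z) = Z*(-1 + Z) (I(w, Z) = (Z - 1)*Z = (-1 + Z)*Z = Z*(-1 + Z))
19585/I(110 - 70, Y(4)) = 19585/((-2*(-1 - 2))) = 19585/((-2*(-3))) = 19585/6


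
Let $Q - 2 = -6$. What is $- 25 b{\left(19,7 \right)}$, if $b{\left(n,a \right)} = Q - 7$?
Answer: $275$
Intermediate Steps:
$Q = -4$ ($Q = 2 - 6 = -4$)
$b{\left(n,a \right)} = -11$ ($b{\left(n,a \right)} = -4 - 7 = -11$)
$- 25 b{\left(19,7 \right)} = \left(-25\right) \left(-11\right) = 275$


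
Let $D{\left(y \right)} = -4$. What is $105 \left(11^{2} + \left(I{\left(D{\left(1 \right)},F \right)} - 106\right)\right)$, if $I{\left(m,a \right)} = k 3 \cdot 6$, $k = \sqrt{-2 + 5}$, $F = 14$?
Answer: $1575 + 1890 \sqrt{3} \approx 4848.6$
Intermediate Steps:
$k = \sqrt{3} \approx 1.732$
$I{\left(m,a \right)} = 18 \sqrt{3}$ ($I{\left(m,a \right)} = \sqrt{3} \cdot 3 \cdot 6 = \sqrt{3} \cdot 18 = 18 \sqrt{3}$)
$105 \left(11^{2} + \left(I{\left(D{\left(1 \right)},F \right)} - 106\right)\right) = 105 \left(11^{2} + \left(18 \sqrt{3} - 106\right)\right) = 105 \left(121 - \left(106 - 18 \sqrt{3}\right)\right) = 105 \left(15 + 18 \sqrt{3}\right) = 1575 + 1890 \sqrt{3}$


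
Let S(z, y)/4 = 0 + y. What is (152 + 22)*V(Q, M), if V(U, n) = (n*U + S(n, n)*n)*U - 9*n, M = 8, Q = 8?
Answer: 432912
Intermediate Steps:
S(z, y) = 4*y (S(z, y) = 4*(0 + y) = 4*y)
V(U, n) = -9*n + U*(4*n² + U*n) (V(U, n) = (n*U + (4*n)*n)*U - 9*n = (U*n + 4*n²)*U - 9*n = (4*n² + U*n)*U - 9*n = U*(4*n² + U*n) - 9*n = -9*n + U*(4*n² + U*n))
(152 + 22)*V(Q, M) = (152 + 22)*(8*(-9 + 8² + 4*8*8)) = 174*(8*(-9 + 64 + 256)) = 174*(8*311) = 174*2488 = 432912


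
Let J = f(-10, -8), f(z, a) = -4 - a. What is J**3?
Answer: 64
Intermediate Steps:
J = 4 (J = -4 - 1*(-8) = -4 + 8 = 4)
J**3 = 4**3 = 64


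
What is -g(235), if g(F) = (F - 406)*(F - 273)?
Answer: -6498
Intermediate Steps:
g(F) = (-406 + F)*(-273 + F)
-g(235) = -(110838 + 235² - 679*235) = -(110838 + 55225 - 159565) = -1*6498 = -6498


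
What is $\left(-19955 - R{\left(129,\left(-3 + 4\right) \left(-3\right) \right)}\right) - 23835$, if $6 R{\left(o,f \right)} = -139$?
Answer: $- \frac{262601}{6} \approx -43767.0$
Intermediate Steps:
$R{\left(o,f \right)} = - \frac{139}{6}$ ($R{\left(o,f \right)} = \frac{1}{6} \left(-139\right) = - \frac{139}{6}$)
$\left(-19955 - R{\left(129,\left(-3 + 4\right) \left(-3\right) \right)}\right) - 23835 = \left(-19955 - - \frac{139}{6}\right) - 23835 = \left(-19955 + \frac{139}{6}\right) - 23835 = - \frac{119591}{6} - 23835 = - \frac{262601}{6}$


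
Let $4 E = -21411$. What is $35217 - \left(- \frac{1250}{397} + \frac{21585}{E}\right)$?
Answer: $\frac{99803807323}{2833389} \approx 35224.0$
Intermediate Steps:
$E = - \frac{21411}{4}$ ($E = \frac{1}{4} \left(-21411\right) = - \frac{21411}{4} \approx -5352.8$)
$35217 - \left(- \frac{1250}{397} + \frac{21585}{E}\right) = 35217 - \left(- \frac{28780}{7137} - \frac{1250}{397}\right) = 35217 - - \frac{20346910}{2833389} = 35217 + \left(\frac{28780}{7137} + \frac{1250}{397}\right) = 35217 + \frac{20346910}{2833389} = \frac{99803807323}{2833389}$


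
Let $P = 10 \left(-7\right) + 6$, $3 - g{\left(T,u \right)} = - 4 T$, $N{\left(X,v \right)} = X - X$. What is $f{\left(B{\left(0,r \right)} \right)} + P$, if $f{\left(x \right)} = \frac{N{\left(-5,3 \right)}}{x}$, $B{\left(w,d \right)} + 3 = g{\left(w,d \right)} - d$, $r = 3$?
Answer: $-64$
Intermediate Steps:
$N{\left(X,v \right)} = 0$
$g{\left(T,u \right)} = 3 + 4 T$ ($g{\left(T,u \right)} = 3 - - 4 T = 3 + 4 T$)
$B{\left(w,d \right)} = - d + 4 w$ ($B{\left(w,d \right)} = -3 - \left(-3 + d - 4 w\right) = -3 + \left(3 - d + 4 w\right) = - d + 4 w$)
$f{\left(x \right)} = 0$ ($f{\left(x \right)} = \frac{0}{x} = 0$)
$P = -64$ ($P = -70 + 6 = -64$)
$f{\left(B{\left(0,r \right)} \right)} + P = 0 - 64 = -64$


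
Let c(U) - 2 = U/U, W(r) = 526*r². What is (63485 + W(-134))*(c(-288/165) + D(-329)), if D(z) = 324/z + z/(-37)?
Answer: 1262441451252/12173 ≈ 1.0371e+8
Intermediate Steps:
D(z) = 324/z - z/37 (D(z) = 324/z + z*(-1/37) = 324/z - z/37)
c(U) = 3 (c(U) = 2 + U/U = 2 + 1 = 3)
(63485 + W(-134))*(c(-288/165) + D(-329)) = (63485 + 526*(-134)²)*(3 + (324/(-329) - 1/37*(-329))) = (63485 + 526*17956)*(3 + (324*(-1/329) + 329/37)) = (63485 + 9444856)*(3 + (-324/329 + 329/37)) = 9508341*(3 + 96253/12173) = 9508341*(132772/12173) = 1262441451252/12173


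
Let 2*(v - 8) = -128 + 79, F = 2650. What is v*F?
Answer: -43725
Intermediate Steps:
v = -33/2 (v = 8 + (-128 + 79)/2 = 8 + (1/2)*(-49) = 8 - 49/2 = -33/2 ≈ -16.500)
v*F = -33/2*2650 = -43725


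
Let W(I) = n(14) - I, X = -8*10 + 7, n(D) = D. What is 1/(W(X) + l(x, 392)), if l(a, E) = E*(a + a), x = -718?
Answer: -1/562825 ≈ -1.7768e-6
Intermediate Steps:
l(a, E) = 2*E*a (l(a, E) = E*(2*a) = 2*E*a)
X = -73 (X = -80 + 7 = -73)
W(I) = 14 - I
1/(W(X) + l(x, 392)) = 1/((14 - 1*(-73)) + 2*392*(-718)) = 1/((14 + 73) - 562912) = 1/(87 - 562912) = 1/(-562825) = -1/562825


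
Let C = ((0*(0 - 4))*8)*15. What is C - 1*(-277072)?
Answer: 277072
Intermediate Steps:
C = 0 (C = ((0*(-4))*8)*15 = (0*8)*15 = 0*15 = 0)
C - 1*(-277072) = 0 - 1*(-277072) = 0 + 277072 = 277072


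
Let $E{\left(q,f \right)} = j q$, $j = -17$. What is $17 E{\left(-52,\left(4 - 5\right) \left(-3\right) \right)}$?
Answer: $15028$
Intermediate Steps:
$E{\left(q,f \right)} = - 17 q$
$17 E{\left(-52,\left(4 - 5\right) \left(-3\right) \right)} = 17 \left(\left(-17\right) \left(-52\right)\right) = 17 \cdot 884 = 15028$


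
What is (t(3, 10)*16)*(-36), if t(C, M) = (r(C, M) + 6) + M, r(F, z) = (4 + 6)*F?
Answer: -26496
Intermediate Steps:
r(F, z) = 10*F
t(C, M) = 6 + M + 10*C (t(C, M) = (10*C + 6) + M = (6 + 10*C) + M = 6 + M + 10*C)
(t(3, 10)*16)*(-36) = ((6 + 10 + 10*3)*16)*(-36) = ((6 + 10 + 30)*16)*(-36) = (46*16)*(-36) = 736*(-36) = -26496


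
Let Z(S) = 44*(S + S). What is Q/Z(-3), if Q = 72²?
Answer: -216/11 ≈ -19.636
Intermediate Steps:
Z(S) = 88*S (Z(S) = 44*(2*S) = 88*S)
Q = 5184
Q/Z(-3) = 5184/((88*(-3))) = 5184/(-264) = 5184*(-1/264) = -216/11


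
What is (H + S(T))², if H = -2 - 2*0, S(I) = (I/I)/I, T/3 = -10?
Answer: 3721/900 ≈ 4.1344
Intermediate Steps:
T = -30 (T = 3*(-10) = -30)
S(I) = 1/I
H = -2 (H = -2 + 0 = -2)
(H + S(T))² = (-2 + 1/(-30))² = (-2 - 1/30)² = (-61/30)² = 3721/900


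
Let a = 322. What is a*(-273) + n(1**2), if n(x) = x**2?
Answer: -87905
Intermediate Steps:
a*(-273) + n(1**2) = 322*(-273) + (1**2)**2 = -87906 + 1**2 = -87906 + 1 = -87905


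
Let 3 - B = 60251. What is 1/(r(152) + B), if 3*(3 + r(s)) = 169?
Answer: -3/180584 ≈ -1.6613e-5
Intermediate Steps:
B = -60248 (B = 3 - 1*60251 = 3 - 60251 = -60248)
r(s) = 160/3 (r(s) = -3 + (1/3)*169 = -3 + 169/3 = 160/3)
1/(r(152) + B) = 1/(160/3 - 60248) = 1/(-180584/3) = -3/180584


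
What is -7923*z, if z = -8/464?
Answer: 7923/58 ≈ 136.60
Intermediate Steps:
z = -1/58 (z = -8*1/464 = -1/58 ≈ -0.017241)
-7923*z = -7923*(-1/58) = 7923/58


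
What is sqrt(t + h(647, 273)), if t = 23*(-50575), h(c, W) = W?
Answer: 2*I*sqrt(290738) ≈ 1078.4*I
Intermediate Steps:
t = -1163225
sqrt(t + h(647, 273)) = sqrt(-1163225 + 273) = sqrt(-1162952) = 2*I*sqrt(290738)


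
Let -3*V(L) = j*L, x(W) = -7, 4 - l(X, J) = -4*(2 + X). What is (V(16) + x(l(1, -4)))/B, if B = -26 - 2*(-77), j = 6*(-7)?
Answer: 217/128 ≈ 1.6953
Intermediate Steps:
j = -42
l(X, J) = 12 + 4*X (l(X, J) = 4 - (-4)*(2 + X) = 4 - (-8 - 4*X) = 4 + (8 + 4*X) = 12 + 4*X)
V(L) = 14*L (V(L) = -(-14)*L = 14*L)
B = 128 (B = -26 + 154 = 128)
(V(16) + x(l(1, -4)))/B = (14*16 - 7)/128 = (224 - 7)/128 = (1/128)*217 = 217/128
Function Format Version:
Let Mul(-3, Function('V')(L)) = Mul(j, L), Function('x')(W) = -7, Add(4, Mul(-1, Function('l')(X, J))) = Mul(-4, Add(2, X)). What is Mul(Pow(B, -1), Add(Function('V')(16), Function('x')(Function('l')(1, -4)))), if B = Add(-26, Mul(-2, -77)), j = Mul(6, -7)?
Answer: Rational(217, 128) ≈ 1.6953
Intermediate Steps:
j = -42
Function('l')(X, J) = Add(12, Mul(4, X)) (Function('l')(X, J) = Add(4, Mul(-1, Mul(-4, Add(2, X)))) = Add(4, Mul(-1, Add(-8, Mul(-4, X)))) = Add(4, Add(8, Mul(4, X))) = Add(12, Mul(4, X)))
Function('V')(L) = Mul(14, L) (Function('V')(L) = Mul(Rational(-1, 3), Mul(-42, L)) = Mul(14, L))
B = 128 (B = Add(-26, 154) = 128)
Mul(Pow(B, -1), Add(Function('V')(16), Function('x')(Function('l')(1, -4)))) = Mul(Pow(128, -1), Add(Mul(14, 16), -7)) = Mul(Rational(1, 128), Add(224, -7)) = Mul(Rational(1, 128), 217) = Rational(217, 128)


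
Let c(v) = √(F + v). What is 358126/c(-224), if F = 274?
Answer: 179063*√2/5 ≈ 50647.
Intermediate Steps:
c(v) = √(274 + v)
358126/c(-224) = 358126/(√(274 - 224)) = 358126/(√50) = 358126/((5*√2)) = 358126*(√2/10) = 179063*√2/5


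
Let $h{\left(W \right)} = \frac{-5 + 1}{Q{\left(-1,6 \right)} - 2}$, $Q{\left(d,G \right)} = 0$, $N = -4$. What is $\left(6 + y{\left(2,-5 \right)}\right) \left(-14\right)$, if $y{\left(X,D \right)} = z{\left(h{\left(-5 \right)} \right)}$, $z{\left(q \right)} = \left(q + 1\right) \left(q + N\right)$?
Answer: $0$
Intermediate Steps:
$h{\left(W \right)} = 2$ ($h{\left(W \right)} = \frac{-5 + 1}{0 - 2} = - \frac{4}{-2} = \left(-4\right) \left(- \frac{1}{2}\right) = 2$)
$z{\left(q \right)} = \left(1 + q\right) \left(-4 + q\right)$ ($z{\left(q \right)} = \left(q + 1\right) \left(q - 4\right) = \left(1 + q\right) \left(-4 + q\right)$)
$y{\left(X,D \right)} = -6$ ($y{\left(X,D \right)} = -4 + 2^{2} - 6 = -4 + 4 - 6 = -6$)
$\left(6 + y{\left(2,-5 \right)}\right) \left(-14\right) = \left(6 - 6\right) \left(-14\right) = 0 \left(-14\right) = 0$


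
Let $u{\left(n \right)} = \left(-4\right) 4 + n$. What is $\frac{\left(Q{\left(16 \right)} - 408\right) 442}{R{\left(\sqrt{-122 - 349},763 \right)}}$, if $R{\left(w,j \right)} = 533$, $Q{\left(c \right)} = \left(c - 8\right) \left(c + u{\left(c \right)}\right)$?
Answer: $- \frac{9520}{41} \approx -232.2$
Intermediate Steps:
$u{\left(n \right)} = -16 + n$
$Q{\left(c \right)} = \left(-16 + 2 c\right) \left(-8 + c\right)$ ($Q{\left(c \right)} = \left(c - 8\right) \left(c + \left(-16 + c\right)\right) = \left(-8 + c\right) \left(-16 + 2 c\right) = \left(-16 + 2 c\right) \left(-8 + c\right)$)
$\frac{\left(Q{\left(16 \right)} - 408\right) 442}{R{\left(\sqrt{-122 - 349},763 \right)}} = \frac{\left(\left(128 - 512 + 2 \cdot 16^{2}\right) - 408\right) 442}{533} = \left(\left(128 - 512 + 2 \cdot 256\right) - 408\right) 442 \cdot \frac{1}{533} = \left(\left(128 - 512 + 512\right) - 408\right) 442 \cdot \frac{1}{533} = \left(128 - 408\right) 442 \cdot \frac{1}{533} = \left(-280\right) 442 \cdot \frac{1}{533} = \left(-123760\right) \frac{1}{533} = - \frac{9520}{41}$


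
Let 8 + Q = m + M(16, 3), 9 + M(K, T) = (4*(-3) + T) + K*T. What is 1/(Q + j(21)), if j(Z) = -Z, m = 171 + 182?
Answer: 1/354 ≈ 0.0028249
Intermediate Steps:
M(K, T) = -21 + T + K*T (M(K, T) = -9 + ((4*(-3) + T) + K*T) = -9 + ((-12 + T) + K*T) = -9 + (-12 + T + K*T) = -21 + T + K*T)
m = 353
Q = 375 (Q = -8 + (353 + (-21 + 3 + 16*3)) = -8 + (353 + (-21 + 3 + 48)) = -8 + (353 + 30) = -8 + 383 = 375)
1/(Q + j(21)) = 1/(375 - 1*21) = 1/(375 - 21) = 1/354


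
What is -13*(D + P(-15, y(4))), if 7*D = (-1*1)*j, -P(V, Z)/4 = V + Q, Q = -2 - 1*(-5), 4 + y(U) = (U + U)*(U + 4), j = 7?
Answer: -611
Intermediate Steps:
y(U) = -4 + 2*U*(4 + U) (y(U) = -4 + (U + U)*(U + 4) = -4 + (2*U)*(4 + U) = -4 + 2*U*(4 + U))
Q = 3 (Q = -2 + 5 = 3)
P(V, Z) = -12 - 4*V (P(V, Z) = -4*(V + 3) = -4*(3 + V) = -12 - 4*V)
D = -1 (D = (-1*1*7)/7 = (-1*7)/7 = (⅐)*(-7) = -1)
-13*(D + P(-15, y(4))) = -13*(-1 + (-12 - 4*(-15))) = -13*(-1 + (-12 + 60)) = -13*(-1 + 48) = -13*47 = -611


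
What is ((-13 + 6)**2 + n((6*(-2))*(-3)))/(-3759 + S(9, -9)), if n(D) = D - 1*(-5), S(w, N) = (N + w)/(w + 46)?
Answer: -30/1253 ≈ -0.023943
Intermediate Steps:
S(w, N) = (N + w)/(46 + w)
n(D) = 5 + D (n(D) = D + 5 = 5 + D)
((-13 + 6)**2 + n((6*(-2))*(-3)))/(-3759 + S(9, -9)) = ((-13 + 6)**2 + (5 + (6*(-2))*(-3)))/(-3759 + (-9 + 9)/(46 + 9)) = ((-7)**2 + (5 - 12*(-3)))/(-3759 + 0/55) = (49 + (5 + 36))/(-3759 + (1/55)*0) = (49 + 41)/(-3759 + 0) = 90/(-3759) = 90*(-1/3759) = -30/1253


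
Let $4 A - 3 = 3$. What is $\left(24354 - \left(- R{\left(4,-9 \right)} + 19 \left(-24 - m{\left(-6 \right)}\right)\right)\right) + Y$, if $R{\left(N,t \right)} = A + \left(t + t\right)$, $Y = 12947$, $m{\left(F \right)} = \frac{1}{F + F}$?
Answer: $\frac{452867}{12} \approx 37739.0$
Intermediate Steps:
$A = \frac{3}{2}$ ($A = \frac{3}{4} + \frac{1}{4} \cdot 3 = \frac{3}{4} + \frac{3}{4} = \frac{3}{2} \approx 1.5$)
$m{\left(F \right)} = \frac{1}{2 F}$
$R{\left(N,t \right)} = \frac{3}{2} + 2 t$ ($R{\left(N,t \right)} = \frac{3}{2} + \left(t + t\right) = \frac{3}{2} + 2 t$)
$\left(24354 - \left(- R{\left(4,-9 \right)} + 19 \left(-24 - m{\left(-6 \right)}\right)\right)\right) + Y = \left(24354 + \left(\left(\frac{3}{2} + 2 \left(-9\right)\right) - 19 \left(-24 - \frac{1}{2 \left(-6\right)}\right)\right)\right) + 12947 = \left(24354 + \left(\left(\frac{3}{2} - 18\right) - 19 \left(-24 - \frac{1}{2} \left(- \frac{1}{6}\right)\right)\right)\right) + 12947 = \left(24354 - \left(\frac{33}{2} + 19 \left(-24 - - \frac{1}{12}\right)\right)\right) + 12947 = \left(24354 - \left(\frac{33}{2} + 19 \left(-24 + \frac{1}{12}\right)\right)\right) + 12947 = \left(24354 - - \frac{5255}{12}\right) + 12947 = \left(24354 + \left(- \frac{33}{2} + \frac{5453}{12}\right)\right) + 12947 = \left(24354 + \frac{5255}{12}\right) + 12947 = \frac{297503}{12} + 12947 = \frac{452867}{12}$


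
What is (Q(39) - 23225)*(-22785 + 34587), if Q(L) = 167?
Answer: -272130516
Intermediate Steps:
(Q(39) - 23225)*(-22785 + 34587) = (167 - 23225)*(-22785 + 34587) = -23058*11802 = -272130516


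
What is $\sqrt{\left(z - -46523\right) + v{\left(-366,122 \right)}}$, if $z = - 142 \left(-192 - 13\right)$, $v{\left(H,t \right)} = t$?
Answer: $\sqrt{75755} \approx 275.24$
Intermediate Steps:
$z = 29110$ ($z = \left(-142\right) \left(-205\right) = 29110$)
$\sqrt{\left(z - -46523\right) + v{\left(-366,122 \right)}} = \sqrt{\left(29110 - -46523\right) + 122} = \sqrt{\left(29110 + 46523\right) + 122} = \sqrt{75633 + 122} = \sqrt{75755}$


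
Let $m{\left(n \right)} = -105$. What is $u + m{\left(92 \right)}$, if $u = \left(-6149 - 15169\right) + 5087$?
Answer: $-16336$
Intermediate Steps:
$u = -16231$ ($u = -21318 + 5087 = -16231$)
$u + m{\left(92 \right)} = -16231 - 105 = -16336$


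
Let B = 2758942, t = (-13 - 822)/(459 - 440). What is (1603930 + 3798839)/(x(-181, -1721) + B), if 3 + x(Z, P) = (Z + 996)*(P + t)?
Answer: 102652611/25089631 ≈ 4.0914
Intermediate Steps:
t = -835/19 ≈ -43.947
x(Z, P) = -3 + (996 + Z)*(-835/19 + P) (x(Z, P) = -3 + (Z + 996)*(P - 835/19) = -3 + (996 + Z)*(-835/19 + P))
(1603930 + 3798839)/(x(-181, -1721) + B) = (1603930 + 3798839)/((-831717/19 + 996*(-1721) - 835/19*(-181) - 1721*(-181)) + 2758942) = 5402769/((-831717/19 - 1714116 + 151135/19 + 311501) + 2758942) = 5402769/(-27330267/19 + 2758942) = 5402769/(25089631/19) = 5402769*(19/25089631) = 102652611/25089631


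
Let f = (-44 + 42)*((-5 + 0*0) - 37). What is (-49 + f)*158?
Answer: 5530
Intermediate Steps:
f = 84 (f = -2*((-5 + 0) - 37) = -2*(-5 - 37) = -2*(-42) = 84)
(-49 + f)*158 = (-49 + 84)*158 = 35*158 = 5530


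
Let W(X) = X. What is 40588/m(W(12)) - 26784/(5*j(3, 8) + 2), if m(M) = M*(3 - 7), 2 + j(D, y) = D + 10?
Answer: -299929/228 ≈ -1315.5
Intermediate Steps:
j(D, y) = 8 + D (j(D, y) = -2 + (D + 10) = -2 + (10 + D) = 8 + D)
m(M) = -4*M (m(M) = M*(-4) = -4*M)
40588/m(W(12)) - 26784/(5*j(3, 8) + 2) = 40588/((-4*12)) - 26784/(5*(8 + 3) + 2) = 40588/(-48) - 26784/(5*11 + 2) = 40588*(-1/48) - 26784/(55 + 2) = -10147/12 - 26784/57 = -10147/12 - 26784*1/57 = -10147/12 - 8928/19 = -299929/228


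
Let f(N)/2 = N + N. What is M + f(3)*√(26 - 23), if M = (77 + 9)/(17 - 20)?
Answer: -86/3 + 12*√3 ≈ -7.8821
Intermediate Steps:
f(N) = 4*N (f(N) = 2*(N + N) = 2*(2*N) = 4*N)
M = -86/3 (M = 86/(-3) = 86*(-⅓) = -86/3 ≈ -28.667)
M + f(3)*√(26 - 23) = -86/3 + (4*3)*√(26 - 23) = -86/3 + 12*√3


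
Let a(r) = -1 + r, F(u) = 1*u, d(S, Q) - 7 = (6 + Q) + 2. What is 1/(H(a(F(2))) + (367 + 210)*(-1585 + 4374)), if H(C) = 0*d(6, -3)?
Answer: 1/1609253 ≈ 6.2141e-7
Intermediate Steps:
d(S, Q) = 15 + Q (d(S, Q) = 7 + ((6 + Q) + 2) = 7 + (8 + Q) = 15 + Q)
F(u) = u
H(C) = 0 (H(C) = 0*(15 - 3) = 0*12 = 0)
1/(H(a(F(2))) + (367 + 210)*(-1585 + 4374)) = 1/(0 + (367 + 210)*(-1585 + 4374)) = 1/(0 + 577*2789) = 1/(0 + 1609253) = 1/1609253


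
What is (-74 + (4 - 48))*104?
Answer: -12272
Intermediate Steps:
(-74 + (4 - 48))*104 = (-74 - 44)*104 = -118*104 = -12272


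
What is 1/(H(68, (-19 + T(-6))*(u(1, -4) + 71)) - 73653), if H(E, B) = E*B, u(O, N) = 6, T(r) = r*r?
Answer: 1/15359 ≈ 6.5108e-5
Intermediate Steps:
T(r) = r²
H(E, B) = B*E
1/(H(68, (-19 + T(-6))*(u(1, -4) + 71)) - 73653) = 1/(((-19 + (-6)²)*(6 + 71))*68 - 73653) = 1/(((-19 + 36)*77)*68 - 73653) = 1/((17*77)*68 - 73653) = 1/(1309*68 - 73653) = 1/(89012 - 73653) = 1/15359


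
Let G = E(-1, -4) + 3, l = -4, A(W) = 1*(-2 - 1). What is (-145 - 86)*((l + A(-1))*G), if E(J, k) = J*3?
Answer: 0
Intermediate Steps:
E(J, k) = 3*J
A(W) = -3 (A(W) = 1*(-3) = -3)
G = 0 (G = 3*(-1) + 3 = -3 + 3 = 0)
(-145 - 86)*((l + A(-1))*G) = (-145 - 86)*((-4 - 3)*0) = -(-1617)*0 = -231*0 = 0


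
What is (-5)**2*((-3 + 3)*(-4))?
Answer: 0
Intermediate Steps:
(-5)**2*((-3 + 3)*(-4)) = 25*(0*(-4)) = 25*0 = 0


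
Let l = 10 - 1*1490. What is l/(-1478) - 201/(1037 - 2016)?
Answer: 872999/723481 ≈ 1.2067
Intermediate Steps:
l = -1480 (l = 10 - 1490 = -1480)
l/(-1478) - 201/(1037 - 2016) = -1480/(-1478) - 201/(1037 - 2016) = -1480*(-1/1478) - 201/(-979) = 740/739 - 201*(-1/979) = 740/739 + 201/979 = 872999/723481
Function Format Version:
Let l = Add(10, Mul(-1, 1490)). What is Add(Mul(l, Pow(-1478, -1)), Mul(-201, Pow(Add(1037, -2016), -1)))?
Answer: Rational(872999, 723481) ≈ 1.2067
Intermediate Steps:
l = -1480 (l = Add(10, -1490) = -1480)
Add(Mul(l, Pow(-1478, -1)), Mul(-201, Pow(Add(1037, -2016), -1))) = Add(Mul(-1480, Pow(-1478, -1)), Mul(-201, Pow(Add(1037, -2016), -1))) = Add(Mul(-1480, Rational(-1, 1478)), Mul(-201, Pow(-979, -1))) = Add(Rational(740, 739), Mul(-201, Rational(-1, 979))) = Add(Rational(740, 739), Rational(201, 979)) = Rational(872999, 723481)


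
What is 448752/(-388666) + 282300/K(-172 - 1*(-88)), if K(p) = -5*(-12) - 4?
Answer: 13711910211/2720662 ≈ 5039.9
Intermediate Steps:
K(p) = 56 (K(p) = 60 - 4 = 56)
448752/(-388666) + 282300/K(-172 - 1*(-88)) = 448752/(-388666) + 282300/56 = 448752*(-1/388666) + 282300*(1/56) = -224376/194333 + 70575/14 = 13711910211/2720662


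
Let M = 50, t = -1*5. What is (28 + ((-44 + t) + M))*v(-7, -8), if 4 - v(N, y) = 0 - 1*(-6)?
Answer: -58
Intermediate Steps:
v(N, y) = -2 (v(N, y) = 4 - (0 - 1*(-6)) = 4 - (0 + 6) = 4 - 1*6 = 4 - 6 = -2)
t = -5
(28 + ((-44 + t) + M))*v(-7, -8) = (28 + ((-44 - 5) + 50))*(-2) = (28 + (-49 + 50))*(-2) = (28 + 1)*(-2) = 29*(-2) = -58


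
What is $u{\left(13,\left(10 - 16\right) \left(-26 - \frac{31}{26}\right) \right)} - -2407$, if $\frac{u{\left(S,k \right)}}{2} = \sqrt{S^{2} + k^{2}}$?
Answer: $2407 + \frac{2 \sqrt{4527202}}{13} \approx 2734.3$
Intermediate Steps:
$u{\left(S,k \right)} = 2 \sqrt{S^{2} + k^{2}}$
$u{\left(13,\left(10 - 16\right) \left(-26 - \frac{31}{26}\right) \right)} - -2407 = 2 \sqrt{13^{2} + \left(\left(10 - 16\right) \left(-26 - \frac{31}{26}\right)\right)^{2}} - -2407 = 2 \sqrt{169 + \left(- 6 \left(-26 - \frac{31}{26}\right)\right)^{2}} + 2407 = 2 \sqrt{169 + \left(\left(-6\right) \left(- \frac{707}{26}\right)\right)^{2}} + 2407 = 2 \sqrt{169 + \left(\frac{2121}{13}\right)^{2}} + 2407 = 2 \sqrt{169 + \frac{4498641}{169}} + 2407 = 2 \sqrt{\frac{4527202}{169}} + 2407 = 2 \frac{\sqrt{4527202}}{13} + 2407 = \frac{2 \sqrt{4527202}}{13} + 2407 = 2407 + \frac{2 \sqrt{4527202}}{13}$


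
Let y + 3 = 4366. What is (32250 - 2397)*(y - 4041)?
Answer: 9612666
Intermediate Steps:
y = 4363 (y = -3 + 4366 = 4363)
(32250 - 2397)*(y - 4041) = (32250 - 2397)*(4363 - 4041) = 29853*322 = 9612666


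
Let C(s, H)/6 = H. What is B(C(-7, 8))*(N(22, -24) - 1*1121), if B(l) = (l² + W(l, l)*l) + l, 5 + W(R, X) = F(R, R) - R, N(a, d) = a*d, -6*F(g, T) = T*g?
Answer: 30710976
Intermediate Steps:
F(g, T) = -T*g/6
C(s, H) = 6*H
W(R, X) = -5 - R - R²/6 (W(R, X) = -5 + (-R*R/6 - R) = -5 + (-R²/6 - R) = -5 + (-R - R²/6) = -5 - R - R²/6)
B(l) = l + l² + l*(-5 - l - l²/6) (B(l) = (l² + (-5 - l - l²/6)*l) + l = (l² + l*(-5 - l - l²/6)) + l = l + l² + l*(-5 - l - l²/6))
B(C(-7, 8))*(N(22, -24) - 1*1121) = ((6*8)*(-24 - (6*8)²)/6)*(22*(-24) - 1*1121) = ((⅙)*48*(-24 - 1*48²))*(-528 - 1121) = ((⅙)*48*(-24 - 1*2304))*(-1649) = ((⅙)*48*(-24 - 2304))*(-1649) = ((⅙)*48*(-2328))*(-1649) = -18624*(-1649) = 30710976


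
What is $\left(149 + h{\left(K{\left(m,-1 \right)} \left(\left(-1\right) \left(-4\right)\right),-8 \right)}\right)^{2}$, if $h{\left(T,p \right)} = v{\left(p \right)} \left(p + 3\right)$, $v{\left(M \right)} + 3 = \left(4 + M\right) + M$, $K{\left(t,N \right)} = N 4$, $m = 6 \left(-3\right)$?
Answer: $50176$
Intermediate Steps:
$m = -18$
$K{\left(t,N \right)} = 4 N$
$v{\left(M \right)} = 1 + 2 M$ ($v{\left(M \right)} = -3 + \left(\left(4 + M\right) + M\right) = -3 + \left(4 + 2 M\right) = 1 + 2 M$)
$h{\left(T,p \right)} = \left(1 + 2 p\right) \left(3 + p\right)$ ($h{\left(T,p \right)} = \left(1 + 2 p\right) \left(p + 3\right) = \left(1 + 2 p\right) \left(3 + p\right)$)
$\left(149 + h{\left(K{\left(m,-1 \right)} \left(\left(-1\right) \left(-4\right)\right),-8 \right)}\right)^{2} = \left(149 + \left(1 + 2 \left(-8\right)\right) \left(3 - 8\right)\right)^{2} = \left(149 + \left(1 - 16\right) \left(-5\right)\right)^{2} = \left(149 - -75\right)^{2} = \left(149 + 75\right)^{2} = 224^{2} = 50176$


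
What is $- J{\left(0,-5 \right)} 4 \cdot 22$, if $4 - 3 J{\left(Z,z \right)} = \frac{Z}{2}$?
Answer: $- \frac{352}{3} \approx -117.33$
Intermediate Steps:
$J{\left(Z,z \right)} = \frac{4}{3} - \frac{Z}{6}$ ($J{\left(Z,z \right)} = \frac{4}{3} - \frac{Z \frac{1}{2}}{3} = \frac{4}{3} - \frac{\frac{1}{2} Z}{3} = \frac{4}{3} - \frac{Z}{6}$)
$- J{\left(0,-5 \right)} 4 \cdot 22 = - (\frac{4}{3} - 0) 4 \cdot 22 = - (\frac{4}{3} + 0) 4 \cdot 22 = \left(-1\right) \frac{4}{3} \cdot 4 \cdot 22 = \left(- \frac{4}{3}\right) 4 \cdot 22 = \left(- \frac{16}{3}\right) 22 = - \frac{352}{3}$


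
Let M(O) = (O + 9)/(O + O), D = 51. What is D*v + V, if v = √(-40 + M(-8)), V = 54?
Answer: 54 + 51*I*√641/4 ≈ 54.0 + 322.8*I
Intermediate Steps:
M(O) = (9 + O)/(2*O) (M(O) = (9 + O)/((2*O)) = (9 + O)*(1/(2*O)) = (9 + O)/(2*O))
v = I*√641/4 (v = √(-40 + (½)*(9 - 8)/(-8)) = √(-40 + (½)*(-⅛)*1) = √(-40 - 1/16) = √(-641/16) = I*√641/4 ≈ 6.3295*I)
D*v + V = 51*(I*√641/4) + 54 = 51*I*√641/4 + 54 = 54 + 51*I*√641/4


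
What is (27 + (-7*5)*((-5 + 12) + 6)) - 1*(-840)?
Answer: 412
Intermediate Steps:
(27 + (-7*5)*((-5 + 12) + 6)) - 1*(-840) = (27 - 35*(7 + 6)) + 840 = (27 - 35*13) + 840 = (27 - 455) + 840 = -428 + 840 = 412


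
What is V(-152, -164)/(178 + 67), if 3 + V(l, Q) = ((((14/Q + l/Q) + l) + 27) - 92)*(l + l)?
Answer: 2694077/10045 ≈ 268.20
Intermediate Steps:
V(l, Q) = -3 + 2*l*(-65 + l + 14/Q + l/Q) (V(l, Q) = -3 + ((((14/Q + l/Q) + l) + 27) - 92)*(l + l) = -3 + (((l + 14/Q + l/Q) + 27) - 92)*(2*l) = -3 + ((27 + l + 14/Q + l/Q) - 92)*(2*l) = -3 + (-65 + l + 14/Q + l/Q)*(2*l) = -3 + 2*l*(-65 + l + 14/Q + l/Q))
V(-152, -164)/(178 + 67) = ((2*(-152)² + 28*(-152) - 1*(-164)*(3 - 2*(-152)² + 130*(-152)))/(-164))/(178 + 67) = (-(2*23104 - 4256 - 1*(-164)*(3 - 2*23104 - 19760))/164)/245 = (-(46208 - 4256 - 1*(-164)*(3 - 46208 - 19760))/164)/245 = (-(46208 - 4256 - 1*(-164)*(-65965))/164)/245 = (-(46208 - 4256 - 10818260)/164)/245 = (-1/164*(-10776308))/245 = (1/245)*(2694077/41) = 2694077/10045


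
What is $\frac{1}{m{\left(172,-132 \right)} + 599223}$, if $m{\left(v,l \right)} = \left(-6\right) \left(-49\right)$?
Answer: $\frac{1}{599517} \approx 1.668 \cdot 10^{-6}$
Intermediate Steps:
$m{\left(v,l \right)} = 294$
$\frac{1}{m{\left(172,-132 \right)} + 599223} = \frac{1}{294 + 599223} = \frac{1}{599517}$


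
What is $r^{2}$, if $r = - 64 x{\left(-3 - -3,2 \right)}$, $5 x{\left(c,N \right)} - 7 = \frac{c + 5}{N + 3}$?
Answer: $\frac{262144}{25} \approx 10486.0$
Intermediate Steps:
$x{\left(c,N \right)} = \frac{7}{5} + \frac{5 + c}{5 \left(3 + N\right)}$ ($x{\left(c,N \right)} = \frac{7}{5} + \frac{\left(c + 5\right) \frac{1}{N + 3}}{5} = \frac{7}{5} + \frac{\left(5 + c\right) \frac{1}{3 + N}}{5} = \frac{7}{5} + \frac{\frac{1}{3 + N} \left(5 + c\right)}{5} = \frac{7}{5} + \frac{5 + c}{5 \left(3 + N\right)}$)
$r = - \frac{512}{5}$ ($r = - 64 \frac{26 - 0 + 7 \cdot 2}{5 \left(3 + 2\right)} = - 64 \frac{26 + \left(-3 + 3\right) + 14}{5 \cdot 5} = - 64 \cdot \frac{1}{5} \cdot \frac{1}{5} \left(26 + 0 + 14\right) = - 64 \cdot \frac{1}{5} \cdot \frac{1}{5} \cdot 40 = \left(-64\right) \frac{8}{5} = - \frac{512}{5} \approx -102.4$)
$r^{2} = \left(- \frac{512}{5}\right)^{2} = \frac{262144}{25}$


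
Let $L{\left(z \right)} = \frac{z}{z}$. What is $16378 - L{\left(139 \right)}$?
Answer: $16377$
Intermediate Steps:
$L{\left(z \right)} = 1$
$16378 - L{\left(139 \right)} = 16378 - 1 = 16377$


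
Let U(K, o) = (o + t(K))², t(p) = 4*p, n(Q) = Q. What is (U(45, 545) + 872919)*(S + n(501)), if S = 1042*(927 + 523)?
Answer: 2113760800144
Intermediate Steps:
S = 1510900 (S = 1042*1450 = 1510900)
U(K, o) = (o + 4*K)²
(U(45, 545) + 872919)*(S + n(501)) = ((545 + 4*45)² + 872919)*(1510900 + 501) = ((545 + 180)² + 872919)*1511401 = (725² + 872919)*1511401 = (525625 + 872919)*1511401 = 1398544*1511401 = 2113760800144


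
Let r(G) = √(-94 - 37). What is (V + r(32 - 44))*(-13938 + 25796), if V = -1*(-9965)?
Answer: 118164970 + 11858*I*√131 ≈ 1.1816e+8 + 1.3572e+5*I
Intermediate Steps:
r(G) = I*√131 (r(G) = √(-131) = I*√131)
V = 9965
(V + r(32 - 44))*(-13938 + 25796) = (9965 + I*√131)*(-13938 + 25796) = (9965 + I*√131)*11858 = 118164970 + 11858*I*√131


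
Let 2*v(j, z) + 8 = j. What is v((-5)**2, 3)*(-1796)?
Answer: -15266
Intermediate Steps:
v(j, z) = -4 + j/2
v((-5)**2, 3)*(-1796) = (-4 + (1/2)*(-5)**2)*(-1796) = (-4 + (1/2)*25)*(-1796) = (-4 + 25/2)*(-1796) = (17/2)*(-1796) = -15266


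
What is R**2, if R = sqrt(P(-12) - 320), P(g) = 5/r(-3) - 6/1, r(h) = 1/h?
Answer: -341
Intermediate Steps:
P(g) = -21 (P(g) = 5/(1/(-3)) - 6/1 = 5/(-1/3) - 6*1 = 5*(-3) - 6 = -15 - 6 = -21)
R = I*sqrt(341) (R = sqrt(-21 - 320) = sqrt(-341) = I*sqrt(341) ≈ 18.466*I)
R**2 = (I*sqrt(341))**2 = -341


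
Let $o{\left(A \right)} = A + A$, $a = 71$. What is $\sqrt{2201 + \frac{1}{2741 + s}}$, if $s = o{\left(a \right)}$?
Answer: $\frac{2 \sqrt{4759113}}{93} \approx 46.915$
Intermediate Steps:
$o{\left(A \right)} = 2 A$
$s = 142$ ($s = 2 \cdot 71 = 142$)
$\sqrt{2201 + \frac{1}{2741 + s}} = \sqrt{2201 + \frac{1}{2741 + 142}} = \sqrt{2201 + \frac{1}{2883}} = \sqrt{\frac{6345484}{2883}} = \frac{2 \sqrt{4759113}}{93}$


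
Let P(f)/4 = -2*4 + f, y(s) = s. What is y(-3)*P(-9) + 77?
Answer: 281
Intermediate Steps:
P(f) = -32 + 4*f (P(f) = 4*(-2*4 + f) = 4*(-8 + f) = -32 + 4*f)
y(-3)*P(-9) + 77 = -3*(-32 + 4*(-9)) + 77 = -3*(-32 - 36) + 77 = -3*(-68) + 77 = 204 + 77 = 281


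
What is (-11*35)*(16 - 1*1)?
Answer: -5775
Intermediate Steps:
(-11*35)*(16 - 1*1) = -385*(16 - 1) = -385*15 = -5775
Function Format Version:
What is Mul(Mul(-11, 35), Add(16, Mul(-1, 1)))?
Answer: -5775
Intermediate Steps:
Mul(Mul(-11, 35), Add(16, Mul(-1, 1))) = Mul(-385, Add(16, -1)) = Mul(-385, 15) = -5775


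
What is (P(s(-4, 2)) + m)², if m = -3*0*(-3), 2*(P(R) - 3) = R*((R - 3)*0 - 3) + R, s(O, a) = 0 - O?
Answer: 1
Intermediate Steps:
s(O, a) = -O
P(R) = 3 - R (P(R) = 3 + (R*((R - 3)*0 - 3) + R)/2 = 3 + (R*((-3 + R)*0 - 3) + R)/2 = 3 + (R*(0 - 3) + R)/2 = 3 + (R*(-3) + R)/2 = 3 + (-3*R + R)/2 = 3 + (-2*R)/2 = 3 - R)
m = 0 (m = 0*(-3) = 0)
(P(s(-4, 2)) + m)² = ((3 - (-1)*(-4)) + 0)² = ((3 - 1*4) + 0)² = ((3 - 4) + 0)² = (-1 + 0)² = (-1)² = 1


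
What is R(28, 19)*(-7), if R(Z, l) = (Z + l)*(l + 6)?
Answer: -8225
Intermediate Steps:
R(Z, l) = (6 + l)*(Z + l) (R(Z, l) = (Z + l)*(6 + l) = (6 + l)*(Z + l))
R(28, 19)*(-7) = (19² + 6*28 + 6*19 + 28*19)*(-7) = (361 + 168 + 114 + 532)*(-7) = 1175*(-7) = -8225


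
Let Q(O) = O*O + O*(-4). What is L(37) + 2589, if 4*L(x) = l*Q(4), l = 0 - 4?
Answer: 2589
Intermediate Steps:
Q(O) = O² - 4*O
l = -4
L(x) = 0 (L(x) = (-16*(-4 + 4))/4 = (-16*0)/4 = (-4*0)/4 = (¼)*0 = 0)
L(37) + 2589 = 0 + 2589 = 2589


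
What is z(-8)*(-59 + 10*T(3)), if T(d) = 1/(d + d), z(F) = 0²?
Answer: 0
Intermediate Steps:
z(F) = 0
T(d) = 1/(2*d)
z(-8)*(-59 + 10*T(3)) = 0*(-59 + 10*((½)/3)) = 0*(-59 + 10*((½)*(⅓))) = 0*(-59 + 10*(⅙)) = 0*(-59 + 5/3) = 0*(-172/3) = 0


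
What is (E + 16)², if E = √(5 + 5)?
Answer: (16 + √10)² ≈ 367.19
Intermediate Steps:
E = √10 ≈ 3.1623
(E + 16)² = (√10 + 16)² = (16 + √10)²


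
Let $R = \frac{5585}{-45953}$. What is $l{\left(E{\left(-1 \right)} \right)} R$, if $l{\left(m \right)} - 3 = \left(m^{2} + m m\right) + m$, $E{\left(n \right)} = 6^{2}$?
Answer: $- \frac{14694135}{45953} \approx -319.76$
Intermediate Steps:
$E{\left(n \right)} = 36$
$R = - \frac{5585}{45953}$ ($R = 5585 \left(- \frac{1}{45953}\right) = - \frac{5585}{45953} \approx -0.12154$)
$l{\left(m \right)} = 3 + m + 2 m^{2}$ ($l{\left(m \right)} = 3 + \left(\left(m^{2} + m m\right) + m\right) = 3 + \left(\left(m^{2} + m^{2}\right) + m\right) = 3 + \left(2 m^{2} + m\right) = 3 + \left(m + 2 m^{2}\right) = 3 + m + 2 m^{2}$)
$l{\left(E{\left(-1 \right)} \right)} R = \left(3 + 36 + 2 \cdot 36^{2}\right) \left(- \frac{5585}{45953}\right) = \left(3 + 36 + 2 \cdot 1296\right) \left(- \frac{5585}{45953}\right) = \left(3 + 36 + 2592\right) \left(- \frac{5585}{45953}\right) = 2631 \left(- \frac{5585}{45953}\right) = - \frac{14694135}{45953}$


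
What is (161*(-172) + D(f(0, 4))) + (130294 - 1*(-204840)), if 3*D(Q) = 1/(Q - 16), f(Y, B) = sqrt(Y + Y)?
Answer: 14757215/48 ≈ 3.0744e+5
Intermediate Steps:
f(Y, B) = sqrt(2)*sqrt(Y) (f(Y, B) = sqrt(2*Y) = sqrt(2)*sqrt(Y))
D(Q) = 1/(3*(-16 + Q)) (D(Q) = 1/(3*(Q - 16)) = 1/(3*(-16 + Q)))
(161*(-172) + D(f(0, 4))) + (130294 - 1*(-204840)) = (161*(-172) + 1/(3*(-16 + sqrt(2)*sqrt(0)))) + (130294 - 1*(-204840)) = (-27692 + 1/(3*(-16 + sqrt(2)*0))) + (130294 + 204840) = (-27692 + 1/(3*(-16 + 0))) + 335134 = (-27692 + (1/3)/(-16)) + 335134 = (-27692 + (1/3)*(-1/16)) + 335134 = (-27692 - 1/48) + 335134 = -1329217/48 + 335134 = 14757215/48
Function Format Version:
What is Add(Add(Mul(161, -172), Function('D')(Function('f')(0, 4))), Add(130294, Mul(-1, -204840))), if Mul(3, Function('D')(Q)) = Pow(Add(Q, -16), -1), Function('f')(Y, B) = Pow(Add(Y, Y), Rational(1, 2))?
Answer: Rational(14757215, 48) ≈ 3.0744e+5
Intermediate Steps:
Function('f')(Y, B) = Mul(Pow(2, Rational(1, 2)), Pow(Y, Rational(1, 2))) (Function('f')(Y, B) = Pow(Mul(2, Y), Rational(1, 2)) = Mul(Pow(2, Rational(1, 2)), Pow(Y, Rational(1, 2))))
Function('D')(Q) = Mul(Rational(1, 3), Pow(Add(-16, Q), -1)) (Function('D')(Q) = Mul(Rational(1, 3), Pow(Add(Q, -16), -1)) = Mul(Rational(1, 3), Pow(Add(-16, Q), -1)))
Add(Add(Mul(161, -172), Function('D')(Function('f')(0, 4))), Add(130294, Mul(-1, -204840))) = Add(Add(Mul(161, -172), Mul(Rational(1, 3), Pow(Add(-16, Mul(Pow(2, Rational(1, 2)), Pow(0, Rational(1, 2)))), -1))), Add(130294, Mul(-1, -204840))) = Add(Add(-27692, Mul(Rational(1, 3), Pow(Add(-16, Mul(Pow(2, Rational(1, 2)), 0)), -1))), Add(130294, 204840)) = Add(Add(-27692, Mul(Rational(1, 3), Pow(Add(-16, 0), -1))), 335134) = Add(Add(-27692, Mul(Rational(1, 3), Pow(-16, -1))), 335134) = Add(Add(-27692, Mul(Rational(1, 3), Rational(-1, 16))), 335134) = Add(Add(-27692, Rational(-1, 48)), 335134) = Add(Rational(-1329217, 48), 335134) = Rational(14757215, 48)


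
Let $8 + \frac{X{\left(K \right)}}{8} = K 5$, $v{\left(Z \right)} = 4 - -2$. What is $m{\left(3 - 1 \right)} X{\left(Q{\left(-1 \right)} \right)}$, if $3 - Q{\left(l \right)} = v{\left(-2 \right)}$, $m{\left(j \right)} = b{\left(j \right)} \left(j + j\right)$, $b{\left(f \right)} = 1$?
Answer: $-736$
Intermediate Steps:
$v{\left(Z \right)} = 6$ ($v{\left(Z \right)} = 4 + 2 = 6$)
$m{\left(j \right)} = 2 j$ ($m{\left(j \right)} = 1 \left(j + j\right) = 1 \cdot 2 j = 2 j$)
$Q{\left(l \right)} = -3$ ($Q{\left(l \right)} = 3 - 6 = -3$)
$X{\left(K \right)} = -64 + 40 K$ ($X{\left(K \right)} = -64 + 8 K 5 = -64 + 8 \cdot 5 K = -64 + 40 K$)
$m{\left(3 - 1 \right)} X{\left(Q{\left(-1 \right)} \right)} = 2 \left(3 - 1\right) \left(-64 + 40 \left(-3\right)\right) = 2 \cdot 2 \left(-64 - 120\right) = 4 \left(-184\right) = -736$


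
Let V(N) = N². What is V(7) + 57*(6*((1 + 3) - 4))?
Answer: 49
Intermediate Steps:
V(7) + 57*(6*((1 + 3) - 4)) = 7² + 57*(6*((1 + 3) - 4)) = 49 + 57*(6*(4 - 4)) = 49 + 57*(6*0) = 49 + 57*0 = 49 + 0 = 49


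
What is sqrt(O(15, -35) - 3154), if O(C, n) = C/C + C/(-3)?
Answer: I*sqrt(3158) ≈ 56.196*I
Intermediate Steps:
O(C, n) = 1 - C/3 (O(C, n) = 1 + C*(-1/3) = 1 - C/3)
sqrt(O(15, -35) - 3154) = sqrt((1 - 1/3*15) - 3154) = sqrt((1 - 5) - 3154) = sqrt(-4 - 3154) = sqrt(-3158) = I*sqrt(3158)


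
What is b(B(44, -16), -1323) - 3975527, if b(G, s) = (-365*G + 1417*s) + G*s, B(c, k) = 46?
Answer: -5927866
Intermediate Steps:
b(G, s) = -365*G + 1417*s + G*s
b(B(44, -16), -1323) - 3975527 = (-365*46 + 1417*(-1323) + 46*(-1323)) - 3975527 = (-16790 - 1874691 - 60858) - 3975527 = -1952339 - 3975527 = -5927866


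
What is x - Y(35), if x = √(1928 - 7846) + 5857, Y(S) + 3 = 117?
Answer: 5743 + I*√5918 ≈ 5743.0 + 76.929*I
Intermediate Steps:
Y(S) = 114 (Y(S) = -3 + 117 = 114)
x = 5857 + I*√5918 (x = √(-5918) + 5857 = I*√5918 + 5857 = 5857 + I*√5918 ≈ 5857.0 + 76.929*I)
x - Y(35) = (5857 + I*√5918) - 1*114 = (5857 + I*√5918) - 114 = 5743 + I*√5918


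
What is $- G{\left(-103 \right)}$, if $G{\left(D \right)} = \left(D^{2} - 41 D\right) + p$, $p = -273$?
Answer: $-14559$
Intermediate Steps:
$G{\left(D \right)} = -273 + D^{2} - 41 D$ ($G{\left(D \right)} = \left(D^{2} - 41 D\right) - 273 = -273 + D^{2} - 41 D$)
$- G{\left(-103 \right)} = - (-273 + \left(-103\right)^{2} - -4223) = - (-273 + 10609 + 4223) = \left(-1\right) 14559 = -14559$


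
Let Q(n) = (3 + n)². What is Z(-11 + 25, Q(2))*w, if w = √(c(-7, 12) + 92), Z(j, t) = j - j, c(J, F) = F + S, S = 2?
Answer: 0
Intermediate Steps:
c(J, F) = 2 + F (c(J, F) = F + 2 = 2 + F)
Z(j, t) = 0
w = √106 (w = √((2 + 12) + 92) = √(14 + 92) = √106 ≈ 10.296)
Z(-11 + 25, Q(2))*w = 0*√106 = 0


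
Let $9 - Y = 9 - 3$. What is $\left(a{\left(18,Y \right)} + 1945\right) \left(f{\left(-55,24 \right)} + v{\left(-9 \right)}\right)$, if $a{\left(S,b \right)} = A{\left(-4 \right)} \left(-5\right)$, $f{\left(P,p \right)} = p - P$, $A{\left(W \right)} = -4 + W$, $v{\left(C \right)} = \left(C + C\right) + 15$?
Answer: $150860$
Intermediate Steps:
$v{\left(C \right)} = 15 + 2 C$ ($v{\left(C \right)} = 2 C + 15 = 15 + 2 C$)
$Y = 3$ ($Y = 9 - \left(9 - 3\right) = 9 - 6 = 3$)
$a{\left(S,b \right)} = 40$ ($a{\left(S,b \right)} = \left(-4 - 4\right) \left(-5\right) = \left(-8\right) \left(-5\right) = 40$)
$\left(a{\left(18,Y \right)} + 1945\right) \left(f{\left(-55,24 \right)} + v{\left(-9 \right)}\right) = \left(40 + 1945\right) \left(\left(24 - -55\right) + \left(15 + 2 \left(-9\right)\right)\right) = 1985 \left(\left(24 + 55\right) + \left(15 - 18\right)\right) = 1985 \left(79 - 3\right) = 1985 \cdot 76 = 150860$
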